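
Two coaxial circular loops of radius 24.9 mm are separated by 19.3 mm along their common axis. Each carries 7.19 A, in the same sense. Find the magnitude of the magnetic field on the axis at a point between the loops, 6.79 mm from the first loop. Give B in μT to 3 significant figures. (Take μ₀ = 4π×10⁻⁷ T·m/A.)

Each loop contributes B = μ₀IR²/[2(R²+z²)^(3/2)] on the axis, with z measured from that loop.
Loop 1 (z = 0.00679 m): B₁ = 1.63×10⁻⁴ T. Loop 2 (z = 0.01251 m): B₂ = 1.29×10⁻⁴ T.
The fields add: B = B₁ + B₂ = 2.92×10⁻⁴ T.

B ≈ 292 μT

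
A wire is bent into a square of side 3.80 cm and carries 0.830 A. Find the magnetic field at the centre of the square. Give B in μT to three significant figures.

B ≈ 24.7 μT

Each side is a finite straight segment at perpendicular distance d = a/(2 tan(π/4)) = 0.019 m from the centre, with end-angles ±π/4.
One side contributes B₁ = (μ₀I/4πd)·2 sin(π/4) = 6.18×10⁻⁶ T.
All 4 sides add in the same direction: B = 4 × 6.18×10⁻⁶ = 2.47×10⁻⁵ T.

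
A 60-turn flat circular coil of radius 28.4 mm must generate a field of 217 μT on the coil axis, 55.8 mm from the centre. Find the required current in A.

For an N-turn coil, B = Nμ₀IR²/[2(R²+z²)^(3/2)] with R = 0.0284 m, z = 0.0558 m, so I = 2B(R²+z²)^(3/2)/(Nμ₀R²) = 2 × 2.17×10⁻⁴ × 2.45×10⁻⁴ / (60 × 4π×10⁻⁷ × 0.0008066) = 1.75 A.

I ≈ 1.75 A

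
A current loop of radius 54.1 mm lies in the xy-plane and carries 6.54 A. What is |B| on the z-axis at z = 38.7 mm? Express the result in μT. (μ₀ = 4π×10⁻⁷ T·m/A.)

On the axis of a circular loop, B = μ₀IR² / [2(R²+z²)^(3/2)].
R² + z² = (0.0541)² + (0.0387)² = 0.004425 m², and (R²+z²)^(3/2) = 2.94×10⁻⁴ m³.
B = (4π×10⁻⁷ × 6.54 × 0.002927) / (2 × 2.94×10⁻⁴) = 4.09×10⁻⁵ T.

B ≈ 40.9 μT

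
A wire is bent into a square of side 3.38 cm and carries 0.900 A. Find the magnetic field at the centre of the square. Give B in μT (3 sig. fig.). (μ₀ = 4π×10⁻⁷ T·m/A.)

B ≈ 30.1 μT

Each side is a finite straight segment at perpendicular distance d = a/(2 tan(π/4)) = 0.0169 m from the centre, with end-angles ±π/4.
One side contributes B₁ = (μ₀I/4πd)·2 sin(π/4) = 7.53×10⁻⁶ T.
All 4 sides add in the same direction: B = 4 × 7.53×10⁻⁶ = 3.01×10⁻⁵ T.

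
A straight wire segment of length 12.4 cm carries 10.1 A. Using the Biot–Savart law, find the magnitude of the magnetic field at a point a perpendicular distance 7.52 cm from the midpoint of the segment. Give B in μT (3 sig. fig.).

For a finite straight segment, B = (μ₀I/4πd)(sinθ₁ + sinθ₂), where θ₁, θ₂ are the angles from the perpendicular to each end.
The perpendicular from the point meets the wire at its midpoint, so each end is L/2 = 0.062 m away along the wire.
sinθ₁ = 0.062/√(0.062²+0.0752²) = 0.6361; sinθ₂ = 0.062/√(0.062²+0.0752²) = 0.6361.
B = (4π×10⁻⁷ × 10.1) / (4π × 0.0752) × (0.6361 + 0.6361) = 1.71×10⁻⁵ T.

B ≈ 17.1 μT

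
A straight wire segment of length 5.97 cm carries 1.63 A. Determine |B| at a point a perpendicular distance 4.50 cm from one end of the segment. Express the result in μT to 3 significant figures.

B ≈ 2.89 μT

For a finite straight segment, B = (μ₀I/4πd)(sinθ₁ + sinθ₂), where θ₁, θ₂ are the angles from the perpendicular to each end.
The perpendicular foot is at one end, so the two end-offsets along the wire are 0 and L = 0.0597 m.
sinθ₁ = 0/√(0²+0.045²) = 0.0000; sinθ₂ = 0.0597/√(0.0597²+0.045²) = 0.7986.
B = (4π×10⁻⁷ × 1.63) / (4π × 0.045) × (0.0000 + 0.7986) = 2.89×10⁻⁶ T.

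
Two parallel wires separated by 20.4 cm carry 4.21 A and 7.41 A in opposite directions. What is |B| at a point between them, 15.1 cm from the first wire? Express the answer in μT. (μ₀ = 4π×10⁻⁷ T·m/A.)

B ≈ 33.5 μT

Each long wire gives B = μ₀I/(2πd). Distances are d₁ = 0.151 m and d₂ = 0.053 m.
B₁ = 5.58×10⁻⁶ T, B₂ = 2.80×10⁻⁵ T.
Between antiparallel currents both contributions point the same way, so they add. B = B₁ + B₂ = 5.58×10⁻⁶ + 2.80×10⁻⁵ = 3.35×10⁻⁵ T.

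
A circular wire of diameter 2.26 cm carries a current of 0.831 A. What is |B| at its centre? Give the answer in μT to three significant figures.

B ≈ 46.2 μT

At the centre of a circular loop the Biot–Savart law gives B = μ₀I/(2R) (so R = 0.0113 m).
B = (4π×10⁻⁷ × 0.831) / (2 × 0.0113) = 4.62×10⁻⁵ T.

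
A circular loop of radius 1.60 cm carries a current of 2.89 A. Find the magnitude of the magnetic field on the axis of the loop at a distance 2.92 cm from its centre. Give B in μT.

B ≈ 12.6 μT

On the axis of a circular loop, B = μ₀IR² / [2(R²+z²)^(3/2)].
R² + z² = (0.016)² + (0.0292)² = 0.001109 m², and (R²+z²)^(3/2) = 3.69×10⁻⁵ m³.
B = (4π×10⁻⁷ × 2.89 × 0.000256) / (2 × 3.69×10⁻⁵) = 1.26×10⁻⁵ T.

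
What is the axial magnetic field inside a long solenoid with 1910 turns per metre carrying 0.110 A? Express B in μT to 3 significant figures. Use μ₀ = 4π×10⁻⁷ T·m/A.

B ≈ 264 μT

Inside a long solenoid, B = μ₀nI with n = 1910 turns/m.
B = 4π×10⁻⁷ × 1910 × 0.110 = 2.64×10⁻⁴ T.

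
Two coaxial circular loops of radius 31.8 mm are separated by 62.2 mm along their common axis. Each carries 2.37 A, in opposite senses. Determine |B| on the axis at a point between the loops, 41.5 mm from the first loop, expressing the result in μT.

B ≈ 17.0 μT

Each loop contributes B = μ₀IR²/[2(R²+z²)^(3/2)] on the axis, with z measured from that loop.
Loop 1 (z = 0.0415 m): B₁ = 1.05×10⁻⁵ T. Loop 2 (z = 0.0207 m): B₂ = 2.76×10⁻⁵ T.
The fields oppose: B = |B₁ − B₂| = 1.70×10⁻⁵ T.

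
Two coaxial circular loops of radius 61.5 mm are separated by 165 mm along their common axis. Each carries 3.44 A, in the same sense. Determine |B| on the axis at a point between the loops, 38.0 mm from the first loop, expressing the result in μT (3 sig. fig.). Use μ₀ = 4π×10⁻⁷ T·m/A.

Each loop contributes B = μ₀IR²/[2(R²+z²)^(3/2)] on the axis, with z measured from that loop.
Loop 1 (z = 0.038 m): B₁ = 2.16×10⁻⁵ T. Loop 2 (z = 0.127 m): B₂ = 2.91×10⁻⁶ T.
The fields add: B = B₁ + B₂ = 2.45×10⁻⁵ T.

B ≈ 24.5 μT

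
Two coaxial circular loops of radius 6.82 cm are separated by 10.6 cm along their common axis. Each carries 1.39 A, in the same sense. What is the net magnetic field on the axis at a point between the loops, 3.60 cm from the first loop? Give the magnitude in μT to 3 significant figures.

Each loop contributes B = μ₀IR²/[2(R²+z²)^(3/2)] on the axis, with z measured from that loop.
Loop 1 (z = 0.036 m): B₁ = 8.86×10⁻⁶ T. Loop 2 (z = 0.07 m): B₂ = 4.35×10⁻⁶ T.
The fields add: B = B₁ + B₂ = 1.32×10⁻⁵ T.

B ≈ 13.2 μT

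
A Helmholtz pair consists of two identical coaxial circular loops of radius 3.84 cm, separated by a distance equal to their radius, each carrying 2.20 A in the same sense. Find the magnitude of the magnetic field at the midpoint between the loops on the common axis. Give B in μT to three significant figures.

B ≈ 51.5 μT

Each loop contributes B = μ₀IR²/[2(R²+z²)^(3/2)] on the axis, with z measured from that loop.
Loop 1 (z = 0.0192 m): B₁ = 2.58×10⁻⁵ T. Loop 2 (z = 0.0192 m): B₂ = 2.58×10⁻⁵ T.
The fields add: B = B₁ + B₂ = 5.15×10⁻⁵ T.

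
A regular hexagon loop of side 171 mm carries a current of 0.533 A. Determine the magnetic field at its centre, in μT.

Each side is a finite straight segment at perpendicular distance d = a/(2 tan(π/6)) = 0.1481 m from the centre, with end-angles ±π/6.
One side contributes B₁ = (μ₀I/4πd)·2 sin(π/6) = 3.60×10⁻⁷ T.
All 6 sides add in the same direction: B = 6 × 3.60×10⁻⁷ = 2.16×10⁻⁶ T.

B ≈ 2.16 μT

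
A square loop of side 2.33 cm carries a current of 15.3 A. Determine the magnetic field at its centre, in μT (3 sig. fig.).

Each side is a finite straight segment at perpendicular distance d = a/(2 tan(π/4)) = 0.01165 m from the centre, with end-angles ±π/4.
One side contributes B₁ = (μ₀I/4πd)·2 sin(π/4) = 1.86×10⁻⁴ T.
All 4 sides add in the same direction: B = 4 × 1.86×10⁻⁴ = 7.43×10⁻⁴ T.

B ≈ 743 μT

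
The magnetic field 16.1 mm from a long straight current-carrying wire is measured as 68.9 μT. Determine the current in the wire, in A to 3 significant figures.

I ≈ 5.55 A

For a long straight wire B = μ₀I/(2πd), so I = 2πdB/μ₀.
I = 2π × 0.0161 × 6.89×10⁻⁵ / (4π×10⁻⁷) = 5.55 A.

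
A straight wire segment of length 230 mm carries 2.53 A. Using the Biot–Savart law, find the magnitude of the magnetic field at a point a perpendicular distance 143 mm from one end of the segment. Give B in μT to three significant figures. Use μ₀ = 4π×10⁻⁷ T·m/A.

B ≈ 1.50 μT

For a finite straight segment, B = (μ₀I/4πd)(sinθ₁ + sinθ₂), where θ₁, θ₂ are the angles from the perpendicular to each end.
The perpendicular foot is at one end, so the two end-offsets along the wire are 0 and L = 0.23 m.
sinθ₁ = 0/√(0²+0.143²) = 0.0000; sinθ₂ = 0.23/√(0.23²+0.143²) = 0.8492.
B = (4π×10⁻⁷ × 2.53) / (4π × 0.143) × (0.0000 + 0.8492) = 1.50×10⁻⁶ T.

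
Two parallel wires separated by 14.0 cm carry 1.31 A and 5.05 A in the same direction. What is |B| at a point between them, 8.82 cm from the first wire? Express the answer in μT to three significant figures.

B ≈ 16.5 μT

Each long wire gives B = μ₀I/(2πd). Distances are d₁ = 0.0882 m and d₂ = 0.0518 m.
B₁ = 2.97×10⁻⁶ T, B₂ = 1.95×10⁻⁵ T.
Between parallel currents the two contributions point in opposite directions, so they subtract. B = |B₁ − B₂| = |2.97×10⁻⁶ − 1.95×10⁻⁵| = 1.65×10⁻⁵ T.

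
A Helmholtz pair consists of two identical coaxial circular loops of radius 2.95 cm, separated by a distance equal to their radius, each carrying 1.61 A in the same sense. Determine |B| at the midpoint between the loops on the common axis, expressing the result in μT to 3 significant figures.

B ≈ 49.1 μT

Each loop contributes B = μ₀IR²/[2(R²+z²)^(3/2)] on the axis, with z measured from that loop.
Loop 1 (z = 0.01475 m): B₁ = 2.45×10⁻⁵ T. Loop 2 (z = 0.01475 m): B₂ = 2.45×10⁻⁵ T.
The fields add: B = B₁ + B₂ = 4.91×10⁻⁵ T.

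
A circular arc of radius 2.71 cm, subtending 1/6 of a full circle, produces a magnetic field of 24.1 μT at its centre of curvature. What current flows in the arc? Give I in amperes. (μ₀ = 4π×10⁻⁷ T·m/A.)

For a circular arc, B = μ₀Iφ/(4πR) with φ in radians; here φ = 1.047 rad.
So I = 4πRB/(μ₀φ) = 4π × 0.0271 × 2.41×10⁻⁵ / (4π×10⁻⁷ × 1.047) = 6.24 A.

I ≈ 6.24 A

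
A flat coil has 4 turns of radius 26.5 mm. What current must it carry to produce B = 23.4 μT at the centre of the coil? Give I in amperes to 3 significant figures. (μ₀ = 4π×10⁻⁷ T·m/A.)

I ≈ 0.247 A

For an N-turn coil, B = Nμ₀I/(2R) with R = 0.0265 m, so I = 2RB/(Nμ₀) = 2 × 0.0265 × 2.34×10⁻⁵ / (4 × 4π×10⁻⁷) = 0.247 A.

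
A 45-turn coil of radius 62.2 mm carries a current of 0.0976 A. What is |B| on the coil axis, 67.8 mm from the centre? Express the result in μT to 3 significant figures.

For an N-turn flat coil, B = Nμ₀IR²/[2(R²+z²)^(3/2)] with R = 0.0622 m, z = 0.0678 m.
B = 45 × 3.05×10⁻⁷ T = 1.37×10⁻⁵ T.

B ≈ 13.7 μT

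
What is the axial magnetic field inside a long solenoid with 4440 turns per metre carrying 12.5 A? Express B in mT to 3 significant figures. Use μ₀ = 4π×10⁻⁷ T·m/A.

B ≈ 69.7 mT

Inside a long solenoid, B = μ₀nI with n = 4440 turns/m.
B = 4π×10⁻⁷ × 4440 × 12.5 = 6.97×10⁻² T.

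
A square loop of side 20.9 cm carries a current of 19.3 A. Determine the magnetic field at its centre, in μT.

Each side is a finite straight segment at perpendicular distance d = a/(2 tan(π/4)) = 0.1045 m from the centre, with end-angles ±π/4.
One side contributes B₁ = (μ₀I/4πd)·2 sin(π/4) = 2.61×10⁻⁵ T.
All 4 sides add in the same direction: B = 4 × 2.61×10⁻⁵ = 1.04×10⁻⁴ T.

B ≈ 104 μT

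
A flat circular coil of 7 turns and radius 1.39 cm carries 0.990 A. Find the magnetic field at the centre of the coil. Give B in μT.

For an N-turn flat coil, B = Nμ₀I/(2R) with R = 0.0139 m.
B = 7 × 4.48×10⁻⁵ T = 3.13×10⁻⁴ T.

B ≈ 313 μT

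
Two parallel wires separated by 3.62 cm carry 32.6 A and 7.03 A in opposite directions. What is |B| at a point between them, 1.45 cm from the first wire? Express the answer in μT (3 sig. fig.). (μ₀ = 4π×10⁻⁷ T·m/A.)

B ≈ 514 μT

Each long wire gives B = μ₀I/(2πd). Distances are d₁ = 0.0145 m and d₂ = 0.0217 m.
B₁ = 4.50×10⁻⁴ T, B₂ = 6.48×10⁻⁵ T.
Between antiparallel currents both contributions point the same way, so they add. B = B₁ + B₂ = 4.50×10⁻⁴ + 6.48×10⁻⁵ = 5.14×10⁻⁴ T.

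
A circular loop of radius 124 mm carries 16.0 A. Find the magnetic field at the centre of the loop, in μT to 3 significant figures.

At the centre of a circular loop the Biot–Savart law gives B = μ₀I/(2R).
B = (4π×10⁻⁷ × 16.0) / (2 × 0.124) = 8.11×10⁻⁵ T.

B ≈ 81.1 μT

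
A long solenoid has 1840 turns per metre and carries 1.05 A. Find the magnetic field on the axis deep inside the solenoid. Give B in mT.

Inside a long solenoid, B = μ₀nI with n = 1840 turns/m.
B = 4π×10⁻⁷ × 1840 × 1.05 = 2.43×10⁻³ T.

B ≈ 2.43 mT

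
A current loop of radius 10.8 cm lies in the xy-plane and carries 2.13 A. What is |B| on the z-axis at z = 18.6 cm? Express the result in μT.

B ≈ 1.57 μT

On the axis of a circular loop, B = μ₀IR² / [2(R²+z²)^(3/2)].
R² + z² = (0.108)² + (0.186)² = 0.04626 m², and (R²+z²)^(3/2) = 9.95×10⁻³ m³.
B = (4π×10⁻⁷ × 2.13 × 0.01166) / (2 × 9.95×10⁻³) = 1.57×10⁻⁶ T.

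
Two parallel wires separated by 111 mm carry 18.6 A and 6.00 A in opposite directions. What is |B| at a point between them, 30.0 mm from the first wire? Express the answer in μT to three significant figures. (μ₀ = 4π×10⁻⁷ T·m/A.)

B ≈ 139 μT

Each long wire gives B = μ₀I/(2πd). Distances are d₁ = 0.03 m and d₂ = 0.081 m.
B₁ = 1.24×10⁻⁴ T, B₂ = 1.48×10⁻⁵ T.
Between antiparallel currents both contributions point the same way, so they add. B = B₁ + B₂ = 1.24×10⁻⁴ + 1.48×10⁻⁵ = 1.39×10⁻⁴ T.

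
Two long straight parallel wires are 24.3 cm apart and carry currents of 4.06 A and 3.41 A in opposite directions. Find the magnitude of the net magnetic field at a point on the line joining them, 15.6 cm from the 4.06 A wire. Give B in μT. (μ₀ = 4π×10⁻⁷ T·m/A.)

B ≈ 13.0 μT

Each long wire gives B = μ₀I/(2πd). Distances are d₁ = 0.156 m and d₂ = 0.087 m.
B₁ = 5.21×10⁻⁶ T, B₂ = 7.84×10⁻⁶ T.
Between antiparallel currents both contributions point the same way, so they add. B = B₁ + B₂ = 5.21×10⁻⁶ + 7.84×10⁻⁶ = 1.30×10⁻⁵ T.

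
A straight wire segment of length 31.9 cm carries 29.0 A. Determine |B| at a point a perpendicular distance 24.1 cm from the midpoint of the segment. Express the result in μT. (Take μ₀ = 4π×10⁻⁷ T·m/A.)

For a finite straight segment, B = (μ₀I/4πd)(sinθ₁ + sinθ₂), where θ₁, θ₂ are the angles from the perpendicular to each end.
The perpendicular from the point meets the wire at its midpoint, so each end is L/2 = 0.1595 m away along the wire.
sinθ₁ = 0.1595/√(0.1595²+0.241²) = 0.5519; sinθ₂ = 0.1595/√(0.1595²+0.241²) = 0.5519.
B = (4π×10⁻⁷ × 29.0) / (4π × 0.241) × (0.5519 + 0.5519) = 1.33×10⁻⁵ T.

B ≈ 13.3 μT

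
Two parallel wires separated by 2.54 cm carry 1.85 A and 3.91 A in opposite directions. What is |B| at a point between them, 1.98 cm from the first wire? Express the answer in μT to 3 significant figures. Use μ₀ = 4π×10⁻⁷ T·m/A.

Each long wire gives B = μ₀I/(2πd). Distances are d₁ = 0.0198 m and d₂ = 0.0056 m.
B₁ = 1.87×10⁻⁵ T, B₂ = 1.40×10⁻⁴ T.
Between antiparallel currents both contributions point the same way, so they add. B = B₁ + B₂ = 1.87×10⁻⁵ + 1.40×10⁻⁴ = 1.58×10⁻⁴ T.

B ≈ 158 μT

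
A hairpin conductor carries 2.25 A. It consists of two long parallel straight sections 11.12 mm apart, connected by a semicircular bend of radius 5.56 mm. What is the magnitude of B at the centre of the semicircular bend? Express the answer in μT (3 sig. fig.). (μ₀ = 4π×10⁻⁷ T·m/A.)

B ≈ 208 μT

The semicircular arc contributes B_arc = μ₀I·π/(4πR) = μ₀I/(4R) = 1.27×10⁻⁴ T.
Each semi-infinite lead is at perpendicular distance R = 0.00556 m from the centre, with the perpendicular foot at its near end, so it contributes μ₀I/(4πR); both point the same way, together 8.09×10⁻⁵ T.
Arc and leads all point the same direction: B = 1.27×10⁻⁴ + 8.09×10⁻⁵ = 2.08×10⁻⁴ T.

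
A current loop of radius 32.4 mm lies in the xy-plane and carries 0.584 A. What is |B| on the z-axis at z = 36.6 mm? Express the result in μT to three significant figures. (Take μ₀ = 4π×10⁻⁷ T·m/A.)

B ≈ 3.30 μT

On the axis of a circular loop, B = μ₀IR² / [2(R²+z²)^(3/2)].
R² + z² = (0.0324)² + (0.0366)² = 0.002389 m², and (R²+z²)^(3/2) = 1.17×10⁻⁴ m³.
B = (4π×10⁻⁷ × 0.584 × 0.00105) / (2 × 1.17×10⁻⁴) = 3.30×10⁻⁶ T.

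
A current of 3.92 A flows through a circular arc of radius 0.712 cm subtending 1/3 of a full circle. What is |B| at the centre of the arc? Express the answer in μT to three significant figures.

The Biot–Savart field of a circular arc at its centre is B = μ₀Iφ/(4πR), with φ = 2.094 rad.
B = (4π×10⁻⁷ × 3.92 × 2.094) / (4π × 0.00712) = 1.15×10⁻⁴ T.

B ≈ 115 μT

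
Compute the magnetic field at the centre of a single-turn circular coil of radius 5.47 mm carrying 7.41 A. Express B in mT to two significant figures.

B ≈ 0.85 mT

At the centre of a circular loop the Biot–Savart law gives B = μ₀I/(2R).
B = (4π×10⁻⁷ × 7.41) / (2 × 0.00547) = 8.51×10⁻⁴ T.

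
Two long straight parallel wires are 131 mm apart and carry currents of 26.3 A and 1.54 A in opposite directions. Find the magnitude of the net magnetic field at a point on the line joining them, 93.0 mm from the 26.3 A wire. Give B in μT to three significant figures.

Each long wire gives B = μ₀I/(2πd). Distances are d₁ = 0.093 m and d₂ = 0.038 m.
B₁ = 5.66×10⁻⁵ T, B₂ = 8.11×10⁻⁶ T.
Between antiparallel currents both contributions point the same way, so they add. B = B₁ + B₂ = 5.66×10⁻⁵ + 8.11×10⁻⁶ = 6.47×10⁻⁵ T.

B ≈ 64.7 μT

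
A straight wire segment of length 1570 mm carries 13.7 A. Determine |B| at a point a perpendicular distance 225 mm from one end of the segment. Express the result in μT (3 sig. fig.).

B ≈ 6.03 μT

For a finite straight segment, B = (μ₀I/4πd)(sinθ₁ + sinθ₂), where θ₁, θ₂ are the angles from the perpendicular to each end.
The perpendicular foot is at one end, so the two end-offsets along the wire are 0 and L = 1.57 m.
sinθ₁ = 0/√(0²+0.225²) = 0.0000; sinθ₂ = 1.57/√(1.57²+0.225²) = 0.9899.
B = (4π×10⁻⁷ × 13.7) / (4π × 0.225) × (0.0000 + 0.9899) = 6.03×10⁻⁶ T.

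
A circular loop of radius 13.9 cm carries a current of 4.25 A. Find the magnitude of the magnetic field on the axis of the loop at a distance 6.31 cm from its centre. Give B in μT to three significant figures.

B ≈ 14.5 μT

On the axis of a circular loop, B = μ₀IR² / [2(R²+z²)^(3/2)].
R² + z² = (0.139)² + (0.0631)² = 0.0233 m², and (R²+z²)^(3/2) = 3.56×10⁻³ m³.
B = (4π×10⁻⁷ × 4.25 × 0.01932) / (2 × 3.56×10⁻³) = 1.45×10⁻⁵ T.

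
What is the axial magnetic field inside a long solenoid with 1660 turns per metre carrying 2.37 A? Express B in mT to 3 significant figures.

B ≈ 4.94 mT

Inside a long solenoid, B = μ₀nI with n = 1660 turns/m.
B = 4π×10⁻⁷ × 1660 × 2.37 = 4.94×10⁻³ T.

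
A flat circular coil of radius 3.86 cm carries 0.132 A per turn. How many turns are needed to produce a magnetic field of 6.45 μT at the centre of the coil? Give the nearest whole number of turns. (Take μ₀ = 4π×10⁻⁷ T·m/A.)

For an N-turn coil, B = Nμ₀I/(2R). A single turn gives B₁ = 2.15×10⁻⁶ T with R = 0.0386 m.
N = B/B₁ = 6.45×10⁻⁶ / 2.15×10⁻⁶ = 3.00.

N = 3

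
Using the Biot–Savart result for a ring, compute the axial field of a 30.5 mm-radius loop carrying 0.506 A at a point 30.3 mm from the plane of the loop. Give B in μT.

On the axis of a circular loop, B = μ₀IR² / [2(R²+z²)^(3/2)].
R² + z² = (0.0305)² + (0.0303)² = 0.001848 m², and (R²+z²)^(3/2) = 7.95×10⁻⁵ m³.
B = (4π×10⁻⁷ × 0.506 × 0.0009302) / (2 × 7.95×10⁻⁵) = 3.72×10⁻⁶ T.

B ≈ 3.72 μT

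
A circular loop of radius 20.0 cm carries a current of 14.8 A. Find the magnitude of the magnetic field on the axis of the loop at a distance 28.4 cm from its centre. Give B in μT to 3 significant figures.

On the axis of a circular loop, B = μ₀IR² / [2(R²+z²)^(3/2)].
R² + z² = (0.2)² + (0.284)² = 0.1207 m², and (R²+z²)^(3/2) = 4.19×10⁻² m³.
B = (4π×10⁻⁷ × 14.8 × 0.04) / (2 × 4.19×10⁻²) = 8.88×10⁻⁶ T.

B ≈ 8.88 μT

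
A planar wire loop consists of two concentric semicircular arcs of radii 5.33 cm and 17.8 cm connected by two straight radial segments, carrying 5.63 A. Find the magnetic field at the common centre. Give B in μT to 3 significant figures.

The radial connectors point toward the centre, so dl × r̂ = 0 and they contribute nothing.
Each semicircle gives μ₀I/(4R): inner arc 3.32×10⁻⁵ T, outer arc 9.94×10⁻⁶ T.
The two arcs carry current in opposite angular senses, so their fields oppose: B = |3.32×10⁻⁵ − 9.94×10⁻⁶| = 2.32×10⁻⁵ T.

B ≈ 23.2 μT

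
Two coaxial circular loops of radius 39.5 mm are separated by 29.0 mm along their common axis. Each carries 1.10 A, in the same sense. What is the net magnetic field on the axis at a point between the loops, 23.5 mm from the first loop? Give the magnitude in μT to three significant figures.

B ≈ 28.1 μT

Each loop contributes B = μ₀IR²/[2(R²+z²)^(3/2)] on the axis, with z measured from that loop.
Loop 1 (z = 0.0235 m): B₁ = 1.11×10⁻⁵ T. Loop 2 (z = 0.0055 m): B₂ = 1.70×10⁻⁵ T.
The fields add: B = B₁ + B₂ = 2.81×10⁻⁵ T.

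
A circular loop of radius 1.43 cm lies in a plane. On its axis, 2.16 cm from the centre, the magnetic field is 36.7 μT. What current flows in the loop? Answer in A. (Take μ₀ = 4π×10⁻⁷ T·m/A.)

On the axis of a loop, B = μ₀IR²/[2(R²+z²)^(3/2)], so I = 2B(R²+z²)^(3/2)/(μ₀R²).
R² + z² = 0.0002045 + 0.0004666 = 0.0006711 m²; raised to 3/2 gives 1.74×10⁻⁵ m³.
I = 2 × 3.67×10⁻⁵ × 1.74×10⁻⁵ / (1.26×10⁻⁶ × 0.0002045) = 4.97 A.

I ≈ 4.97 A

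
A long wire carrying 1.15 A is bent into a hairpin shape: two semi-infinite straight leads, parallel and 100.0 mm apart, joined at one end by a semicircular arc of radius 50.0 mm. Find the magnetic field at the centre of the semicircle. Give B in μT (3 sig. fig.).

B ≈ 11.8 μT

The semicircular arc contributes B_arc = μ₀I·π/(4πR) = μ₀I/(4R) = 7.23×10⁻⁶ T.
Each semi-infinite lead is at perpendicular distance R = 0.05 m from the centre, with the perpendicular foot at its near end, so it contributes μ₀I/(4πR); both point the same way, together 4.60×10⁻⁶ T.
Arc and leads all point the same direction: B = 7.23×10⁻⁶ + 4.60×10⁻⁶ = 1.18×10⁻⁵ T.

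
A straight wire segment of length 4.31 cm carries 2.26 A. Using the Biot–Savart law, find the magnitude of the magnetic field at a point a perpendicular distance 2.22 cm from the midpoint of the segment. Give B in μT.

B ≈ 14.2 μT

For a finite straight segment, B = (μ₀I/4πd)(sinθ₁ + sinθ₂), where θ₁, θ₂ are the angles from the perpendicular to each end.
The perpendicular from the point meets the wire at its midpoint, so each end is L/2 = 0.02155 m away along the wire.
sinθ₁ = 0.02155/√(0.02155²+0.0222²) = 0.6965; sinθ₂ = 0.02155/√(0.02155²+0.0222²) = 0.6965.
B = (4π×10⁻⁷ × 2.26) / (4π × 0.0222) × (0.6965 + 0.6965) = 1.42×10⁻⁵ T.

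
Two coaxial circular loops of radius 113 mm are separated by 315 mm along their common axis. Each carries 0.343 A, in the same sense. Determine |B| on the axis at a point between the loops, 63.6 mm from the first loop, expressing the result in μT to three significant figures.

B ≈ 1.39 μT

Each loop contributes B = μ₀IR²/[2(R²+z²)^(3/2)] on the axis, with z measured from that loop.
Loop 1 (z = 0.0636 m): B₁ = 1.26×10⁻⁶ T. Loop 2 (z = 0.2514 m): B₂ = 1.31×10⁻⁷ T.
The fields add: B = B₁ + B₂ = 1.39×10⁻⁶ T.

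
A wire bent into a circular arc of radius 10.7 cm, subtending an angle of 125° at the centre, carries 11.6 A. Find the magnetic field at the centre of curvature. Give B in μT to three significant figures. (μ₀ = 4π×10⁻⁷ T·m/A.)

B ≈ 23.7 μT

The Biot–Savart field of a circular arc at its centre is B = μ₀Iφ/(4πR), with φ = 2.182 rad.
B = (4π×10⁻⁷ × 11.6 × 2.182) / (4π × 0.107) = 2.37×10⁻⁵ T.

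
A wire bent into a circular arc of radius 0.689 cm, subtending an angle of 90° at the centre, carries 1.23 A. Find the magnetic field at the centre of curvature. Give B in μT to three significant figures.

B ≈ 28.0 μT

The Biot–Savart field of a circular arc at its centre is B = μ₀Iφ/(4πR), with φ = 1.571 rad.
B = (4π×10⁻⁷ × 1.23 × 1.571) / (4π × 0.00689) = 2.80×10⁻⁵ T.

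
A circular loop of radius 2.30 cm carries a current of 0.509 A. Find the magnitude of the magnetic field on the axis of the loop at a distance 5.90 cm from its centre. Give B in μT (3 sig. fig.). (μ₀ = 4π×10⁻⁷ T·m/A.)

On the axis of a circular loop, B = μ₀IR² / [2(R²+z²)^(3/2)].
R² + z² = (0.023)² + (0.059)² = 0.00401 m², and (R²+z²)^(3/2) = 2.54×10⁻⁴ m³.
B = (4π×10⁻⁷ × 0.509 × 0.000529) / (2 × 2.54×10⁻⁴) = 6.66×10⁻⁷ T.

B ≈ 0.666 μT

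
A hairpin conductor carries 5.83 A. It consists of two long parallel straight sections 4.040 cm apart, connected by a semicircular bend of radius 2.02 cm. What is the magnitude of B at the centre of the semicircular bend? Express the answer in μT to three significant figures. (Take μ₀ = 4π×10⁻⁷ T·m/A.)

B ≈ 148 μT

The semicircular arc contributes B_arc = μ₀I·π/(4πR) = μ₀I/(4R) = 9.07×10⁻⁵ T.
Each semi-infinite lead is at perpendicular distance R = 0.0202 m from the centre, with the perpendicular foot at its near end, so it contributes μ₀I/(4πR); both point the same way, together 5.77×10⁻⁵ T.
Arc and leads all point the same direction: B = 9.07×10⁻⁵ + 5.77×10⁻⁵ = 1.48×10⁻⁴ T.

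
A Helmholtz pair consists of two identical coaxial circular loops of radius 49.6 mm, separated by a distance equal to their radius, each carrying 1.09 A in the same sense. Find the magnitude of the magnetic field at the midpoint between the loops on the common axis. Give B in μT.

B ≈ 19.8 μT

Each loop contributes B = μ₀IR²/[2(R²+z²)^(3/2)] on the axis, with z measured from that loop.
Loop 1 (z = 0.0248 m): B₁ = 9.88×10⁻⁶ T. Loop 2 (z = 0.0248 m): B₂ = 9.88×10⁻⁶ T.
The fields add: B = B₁ + B₂ = 1.98×10⁻⁵ T.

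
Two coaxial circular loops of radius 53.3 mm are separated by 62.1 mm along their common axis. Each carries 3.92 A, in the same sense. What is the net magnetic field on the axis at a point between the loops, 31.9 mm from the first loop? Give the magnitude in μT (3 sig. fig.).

Each loop contributes B = μ₀IR²/[2(R²+z²)^(3/2)] on the axis, with z measured from that loop.
Loop 1 (z = 0.0319 m): B₁ = 2.92×10⁻⁵ T. Loop 2 (z = 0.0302 m): B₂ = 3.04×10⁻⁵ T.
The fields add: B = B₁ + B₂ = 5.96×10⁻⁵ T.

B ≈ 59.6 μT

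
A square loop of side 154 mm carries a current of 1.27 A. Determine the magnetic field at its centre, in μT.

B ≈ 9.33 μT

Each side is a finite straight segment at perpendicular distance d = a/(2 tan(π/4)) = 0.077 m from the centre, with end-angles ±π/4.
One side contributes B₁ = (μ₀I/4πd)·2 sin(π/4) = 2.33×10⁻⁶ T.
All 4 sides add in the same direction: B = 4 × 2.33×10⁻⁶ = 9.33×10⁻⁶ T.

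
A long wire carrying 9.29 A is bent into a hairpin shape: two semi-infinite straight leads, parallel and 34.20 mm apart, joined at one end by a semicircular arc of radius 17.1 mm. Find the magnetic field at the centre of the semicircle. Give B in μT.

B ≈ 279 μT

The semicircular arc contributes B_arc = μ₀I·π/(4πR) = μ₀I/(4R) = 1.71×10⁻⁴ T.
Each semi-infinite lead is at perpendicular distance R = 0.0171 m from the centre, with the perpendicular foot at its near end, so it contributes μ₀I/(4πR); both point the same way, together 1.09×10⁻⁴ T.
Arc and leads all point the same direction: B = 1.71×10⁻⁴ + 1.09×10⁻⁴ = 2.79×10⁻⁴ T.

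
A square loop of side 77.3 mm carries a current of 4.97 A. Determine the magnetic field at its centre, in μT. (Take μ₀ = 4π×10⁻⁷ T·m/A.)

B ≈ 72.7 μT

Each side is a finite straight segment at perpendicular distance d = a/(2 tan(π/4)) = 0.03865 m from the centre, with end-angles ±π/4.
One side contributes B₁ = (μ₀I/4πd)·2 sin(π/4) = 1.82×10⁻⁵ T.
All 4 sides add in the same direction: B = 4 × 1.82×10⁻⁵ = 7.27×10⁻⁵ T.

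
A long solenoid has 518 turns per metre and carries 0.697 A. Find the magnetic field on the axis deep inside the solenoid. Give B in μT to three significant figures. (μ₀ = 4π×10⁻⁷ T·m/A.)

B ≈ 454 μT

Inside a long solenoid, B = μ₀nI with n = 518 turns/m.
B = 4π×10⁻⁷ × 518 × 0.697 = 4.54×10⁻⁴ T.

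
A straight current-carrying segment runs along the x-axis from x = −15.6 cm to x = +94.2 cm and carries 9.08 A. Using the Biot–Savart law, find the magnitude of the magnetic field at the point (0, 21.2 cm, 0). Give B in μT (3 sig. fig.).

B ≈ 6.72 μT

For a finite straight segment, B = (μ₀I/4πd)(sinθ₁ + sinθ₂), where θ₁, θ₂ are the angles from the perpendicular to each end.
The perpendicular distance is d = 0.212 m; the end-offsets along the wire are a = 0.156 m and b = 0.942 m.
sinθ₁ = 0.156/√(0.156²+0.212²) = 0.5927; sinθ₂ = 0.942/√(0.942²+0.212²) = 0.9756.
B = (4π×10⁻⁷ × 9.08) / (4π × 0.212) × (0.5927 + 0.9756) = 6.72×10⁻⁶ T.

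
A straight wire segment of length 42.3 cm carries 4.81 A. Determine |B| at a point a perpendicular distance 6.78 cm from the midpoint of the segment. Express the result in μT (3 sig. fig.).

For a finite straight segment, B = (μ₀I/4πd)(sinθ₁ + sinθ₂), where θ₁, θ₂ are the angles from the perpendicular to each end.
The perpendicular from the point meets the wire at its midpoint, so each end is L/2 = 0.2115 m away along the wire.
sinθ₁ = 0.2115/√(0.2115²+0.0678²) = 0.9523; sinθ₂ = 0.2115/√(0.2115²+0.0678²) = 0.9523.
B = (4π×10⁻⁷ × 4.81) / (4π × 0.0678) × (0.9523 + 0.9523) = 1.35×10⁻⁵ T.

B ≈ 13.5 μT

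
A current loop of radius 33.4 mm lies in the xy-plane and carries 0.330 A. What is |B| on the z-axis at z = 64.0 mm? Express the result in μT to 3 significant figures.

On the axis of a circular loop, B = μ₀IR² / [2(R²+z²)^(3/2)].
R² + z² = (0.0334)² + (0.064)² = 0.005212 m², and (R²+z²)^(3/2) = 3.76×10⁻⁴ m³.
B = (4π×10⁻⁷ × 0.330 × 0.001116) / (2 × 3.76×10⁻⁴) = 6.15×10⁻⁷ T.

B ≈ 0.615 μT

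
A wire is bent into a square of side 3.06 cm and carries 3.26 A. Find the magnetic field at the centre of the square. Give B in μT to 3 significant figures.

Each side is a finite straight segment at perpendicular distance d = a/(2 tan(π/4)) = 0.0153 m from the centre, with end-angles ±π/4.
One side contributes B₁ = (μ₀I/4πd)·2 sin(π/4) = 3.01×10⁻⁵ T.
All 4 sides add in the same direction: B = 4 × 3.01×10⁻⁵ = 1.21×10⁻⁴ T.

B ≈ 121 μT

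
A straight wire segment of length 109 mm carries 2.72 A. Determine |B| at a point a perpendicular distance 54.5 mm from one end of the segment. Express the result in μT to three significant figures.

B ≈ 4.46 μT

For a finite straight segment, B = (μ₀I/4πd)(sinθ₁ + sinθ₂), where θ₁, θ₂ are the angles from the perpendicular to each end.
The perpendicular foot is at one end, so the two end-offsets along the wire are 0 and L = 0.109 m.
sinθ₁ = 0/√(0²+0.0545²) = 0.0000; sinθ₂ = 0.109/√(0.109²+0.0545²) = 0.8944.
B = (4π×10⁻⁷ × 2.72) / (4π × 0.0545) × (0.0000 + 0.8944) = 4.46×10⁻⁶ T.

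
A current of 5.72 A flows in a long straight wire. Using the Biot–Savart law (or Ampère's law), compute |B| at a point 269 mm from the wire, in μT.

B ≈ 4.25 μT

For an infinitely long straight wire, B = μ₀I/(2πd).
B = (4π×10⁻⁷ × 5.72) / (2π × 0.269) = 4.25×10⁻⁶ T.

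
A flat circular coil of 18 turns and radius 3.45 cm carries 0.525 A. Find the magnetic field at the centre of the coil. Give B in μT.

B ≈ 172 μT

For an N-turn flat coil, B = Nμ₀I/(2R) with R = 0.0345 m.
B = 18 × 9.56×10⁻⁶ T = 1.72×10⁻⁴ T.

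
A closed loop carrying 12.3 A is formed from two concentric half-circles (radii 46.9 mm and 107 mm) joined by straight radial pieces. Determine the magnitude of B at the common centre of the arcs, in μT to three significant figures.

The radial connectors point toward the centre, so dl × r̂ = 0 and they contribute nothing.
Each semicircle gives μ₀I/(4R): inner arc 8.24×10⁻⁵ T, outer arc 3.61×10⁻⁵ T.
The two arcs carry current in opposite angular senses, so their fields oppose: B = |8.24×10⁻⁵ − 3.61×10⁻⁵| = 4.63×10⁻⁵ T.

B ≈ 46.3 μT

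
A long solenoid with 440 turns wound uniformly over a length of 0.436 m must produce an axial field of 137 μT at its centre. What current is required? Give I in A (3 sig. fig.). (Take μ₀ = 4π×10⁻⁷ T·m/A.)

Inside a long solenoid B = μ₀nI with n = 1009 m⁻¹, so I = B/(μ₀n).
I = 1.37×10⁻⁴ / (4π×10⁻⁷ × 1009) = 0.108 A.

I ≈ 0.108 A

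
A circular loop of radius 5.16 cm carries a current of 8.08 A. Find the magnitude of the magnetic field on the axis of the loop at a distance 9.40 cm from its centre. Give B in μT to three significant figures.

B ≈ 11.0 μT

On the axis of a circular loop, B = μ₀IR² / [2(R²+z²)^(3/2)].
R² + z² = (0.0516)² + (0.094)² = 0.0115 m², and (R²+z²)^(3/2) = 1.23×10⁻³ m³.
B = (4π×10⁻⁷ × 8.08 × 0.002663) / (2 × 1.23×10⁻³) = 1.10×10⁻⁵ T.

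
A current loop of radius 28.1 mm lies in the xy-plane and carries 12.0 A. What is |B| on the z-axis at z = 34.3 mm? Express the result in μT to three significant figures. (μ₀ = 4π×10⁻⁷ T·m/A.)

On the axis of a circular loop, B = μ₀IR² / [2(R²+z²)^(3/2)].
R² + z² = (0.0281)² + (0.0343)² = 0.001966 m², and (R²+z²)^(3/2) = 8.72×10⁻⁵ m³.
B = (4π×10⁻⁷ × 12.0 × 0.0007896) / (2 × 8.72×10⁻⁵) = 6.83×10⁻⁵ T.

B ≈ 68.3 μT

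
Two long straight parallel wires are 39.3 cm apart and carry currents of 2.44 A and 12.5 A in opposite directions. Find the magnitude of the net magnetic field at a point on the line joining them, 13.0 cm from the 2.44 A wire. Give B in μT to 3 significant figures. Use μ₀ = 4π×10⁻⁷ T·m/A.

B ≈ 13.3 μT

Each long wire gives B = μ₀I/(2πd). Distances are d₁ = 0.13 m and d₂ = 0.263 m.
B₁ = 3.75×10⁻⁶ T, B₂ = 9.51×10⁻⁶ T.
Between antiparallel currents both contributions point the same way, so they add. B = B₁ + B₂ = 3.75×10⁻⁶ + 9.51×10⁻⁶ = 1.33×10⁻⁵ T.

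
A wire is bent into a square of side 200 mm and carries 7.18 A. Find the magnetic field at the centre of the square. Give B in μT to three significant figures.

B ≈ 40.6 μT

Each side is a finite straight segment at perpendicular distance d = a/(2 tan(π/4)) = 0.1 m from the centre, with end-angles ±π/4.
One side contributes B₁ = (μ₀I/4πd)·2 sin(π/4) = 1.02×10⁻⁵ T.
All 4 sides add in the same direction: B = 4 × 1.02×10⁻⁵ = 4.06×10⁻⁵ T.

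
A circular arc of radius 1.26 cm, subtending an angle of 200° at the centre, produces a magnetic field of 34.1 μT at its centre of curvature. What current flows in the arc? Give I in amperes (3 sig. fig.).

For a circular arc, B = μ₀Iφ/(4πR) with φ in radians; here φ = 3.491 rad.
So I = 4πRB/(μ₀φ) = 4π × 0.0126 × 3.41×10⁻⁵ / (4π×10⁻⁷ × 3.491) = 1.23 A.

I ≈ 1.23 A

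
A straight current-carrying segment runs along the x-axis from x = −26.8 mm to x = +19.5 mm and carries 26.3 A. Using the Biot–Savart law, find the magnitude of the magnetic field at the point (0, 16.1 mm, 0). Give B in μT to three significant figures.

B ≈ 266 μT

For a finite straight segment, B = (μ₀I/4πd)(sinθ₁ + sinθ₂), where θ₁, θ₂ are the angles from the perpendicular to each end.
The perpendicular distance is d = 0.0161 m; the end-offsets along the wire are a = 0.0268 m and b = 0.0195 m.
sinθ₁ = 0.0268/√(0.0268²+0.0161²) = 0.8572; sinθ₂ = 0.0195/√(0.0195²+0.0161²) = 0.7711.
B = (4π×10⁻⁷ × 26.3) / (4π × 0.0161) × (0.8572 + 0.7711) = 2.66×10⁻⁴ T.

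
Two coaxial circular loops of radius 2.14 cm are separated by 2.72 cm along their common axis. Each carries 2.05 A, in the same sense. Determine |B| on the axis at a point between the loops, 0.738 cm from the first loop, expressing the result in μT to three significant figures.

B ≈ 74.6 μT

Each loop contributes B = μ₀IR²/[2(R²+z²)^(3/2)] on the axis, with z measured from that loop.
Loop 1 (z = 0.00738 m): B₁ = 5.09×10⁻⁵ T. Loop 2 (z = 0.01982 m): B₂ = 2.38×10⁻⁵ T.
The fields add: B = B₁ + B₂ = 7.46×10⁻⁵ T.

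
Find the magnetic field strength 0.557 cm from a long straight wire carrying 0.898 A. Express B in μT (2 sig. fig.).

For an infinitely long straight wire, B = μ₀I/(2πd).
B = (4π×10⁻⁷ × 0.898) / (2π × 0.00557) = 3.22×10⁻⁵ T.

B ≈ 32 μT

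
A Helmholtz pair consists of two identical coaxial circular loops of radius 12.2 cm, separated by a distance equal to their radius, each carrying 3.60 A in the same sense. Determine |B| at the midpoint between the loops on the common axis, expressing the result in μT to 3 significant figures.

Each loop contributes B = μ₀IR²/[2(R²+z²)^(3/2)] on the axis, with z measured from that loop.
Loop 1 (z = 0.061 m): B₁ = 1.33×10⁻⁵ T. Loop 2 (z = 0.061 m): B₂ = 1.33×10⁻⁵ T.
The fields add: B = B₁ + B₂ = 2.65×10⁻⁵ T.

B ≈ 26.5 μT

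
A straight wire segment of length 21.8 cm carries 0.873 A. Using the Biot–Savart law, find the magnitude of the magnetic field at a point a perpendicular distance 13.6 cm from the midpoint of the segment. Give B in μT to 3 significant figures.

For a finite straight segment, B = (μ₀I/4πd)(sinθ₁ + sinθ₂), where θ₁, θ₂ are the angles from the perpendicular to each end.
The perpendicular from the point meets the wire at its midpoint, so each end is L/2 = 0.109 m away along the wire.
sinθ₁ = 0.109/√(0.109²+0.136²) = 0.6254; sinθ₂ = 0.109/√(0.109²+0.136²) = 0.6254.
B = (4π×10⁻⁷ × 0.873) / (4π × 0.136) × (0.6254 + 0.6254) = 8.03×10⁻⁷ T.

B ≈ 0.803 μT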